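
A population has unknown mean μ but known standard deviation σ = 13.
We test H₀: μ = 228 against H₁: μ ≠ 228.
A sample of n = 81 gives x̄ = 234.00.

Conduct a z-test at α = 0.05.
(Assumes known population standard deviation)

Answer: z = 4.1540, reject H₀

Derivation:
Standard error: SE = σ/√n = 13/√81 = 1.4444
z-statistic: z = (x̄ - μ₀)/SE = (234.00 - 228)/1.4444 = 4.1540
Critical value: ±1.960
p-value < 0.0001
Decision: reject H₀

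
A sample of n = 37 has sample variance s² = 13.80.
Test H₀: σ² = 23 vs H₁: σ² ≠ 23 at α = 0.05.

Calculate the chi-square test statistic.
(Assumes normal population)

Answer: χ² = 21.6000, fail to reject H₀

Derivation:
df = n - 1 = 36
χ² = (n-1)s²/σ₀² = 36×13.80/23 = 21.6000
Critical values: χ²_{0.975,36} = 21.336, χ²_{0.025,36} = 54.437
Rejection region: χ² < 21.336 or χ² > 54.437
Decision: fail to reject H₀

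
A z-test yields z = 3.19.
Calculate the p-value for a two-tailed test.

For z = 3.19:
p = 2×P(Z > |3.19|) = 2×(1 - Φ(3.19)) = 0.0014

Answer: p-value ≈ 0.0014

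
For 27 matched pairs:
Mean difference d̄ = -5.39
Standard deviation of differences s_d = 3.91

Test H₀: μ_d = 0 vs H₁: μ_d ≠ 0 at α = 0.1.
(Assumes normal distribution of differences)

Answer: t = -7.1628, reject H₀

Derivation:
df = n - 1 = 26
SE = s_d/√n = 3.91/√27 = 0.7525
t = d̄/SE = -5.39/0.7525 = -7.1628
Critical value: t_{0.05,26} = ±1.706
p-value < 0.0001
Decision: reject H₀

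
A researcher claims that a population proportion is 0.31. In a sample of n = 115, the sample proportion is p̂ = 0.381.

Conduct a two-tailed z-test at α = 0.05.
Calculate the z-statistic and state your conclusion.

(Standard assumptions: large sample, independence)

H₀: p = 0.31, H₁: p ≠ 0.31
Standard error: SE = √(p₀(1-p₀)/n) = √(0.31×0.69/115) = 0.043128
z-statistic: z = (p̂ - p₀)/SE = (0.381 - 0.31)/0.043128 = 1.6463
Critical value: z_0.025 = ±1.960
p-value = 0.0997
Decision: fail to reject H₀ at α = 0.05

Answer: z = 1.6463, fail to reject H₀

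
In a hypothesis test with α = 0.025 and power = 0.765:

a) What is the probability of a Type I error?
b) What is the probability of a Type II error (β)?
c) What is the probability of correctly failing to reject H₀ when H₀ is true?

Answer: a) 0.025, b) 0.235, c) 0.975

Derivation:
a) Type I error probability = α = 0.025
b) Power = P(reject H₀ | H₁ true) = 1 - β = 0.765, so Type II error probability = β = 1 - Power = 0.235
c) P(fail to reject H₀ | H₀ true) = 1 - α = 0.975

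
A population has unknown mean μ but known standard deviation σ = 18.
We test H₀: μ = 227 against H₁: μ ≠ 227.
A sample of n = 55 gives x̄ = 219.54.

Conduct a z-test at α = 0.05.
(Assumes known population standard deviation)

Standard error: SE = σ/√n = 18/√55 = 2.4271
z-statistic: z = (x̄ - μ₀)/SE = (219.54 - 227)/2.4271 = -3.0736
Critical value: ±1.960
p-value = 0.0021
Decision: reject H₀

Answer: z = -3.0736, reject H₀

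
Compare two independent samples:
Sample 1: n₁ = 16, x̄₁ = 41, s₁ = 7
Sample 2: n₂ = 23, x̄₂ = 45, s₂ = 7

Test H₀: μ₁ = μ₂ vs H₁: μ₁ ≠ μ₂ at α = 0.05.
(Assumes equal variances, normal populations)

Answer: t = -1.7553, fail to reject H₀

Derivation:
Pooled variance: s²_p = [15×7² + 22×7²]/(37) = 49.0000
s_p = 7.0000
SE = s_p×√(1/n₁ + 1/n₂) = 7.0000×√(1/16 + 1/23) = 2.2788
t = (x̄₁ - x̄₂)/SE = (41 - 45)/2.2788 = -1.7553
df = 37, t-critical = ±2.026
Decision: fail to reject H₀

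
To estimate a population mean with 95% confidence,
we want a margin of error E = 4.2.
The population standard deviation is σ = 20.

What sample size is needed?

Answer: n = 88

Derivation:
z_0.025 = 1.960
n = (z×σ/E)² = (1.960×20/4.2)²
n = 87.1111
Round up: n = 88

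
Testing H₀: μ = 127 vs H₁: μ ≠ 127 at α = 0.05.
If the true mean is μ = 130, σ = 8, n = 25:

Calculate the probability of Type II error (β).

Answer: β ≈ 0.5338

Derivation:
SE = σ/√n = 8/√25 = 1.6000
Critical values: μ₀ ± z_0.025×SE = 127 ± 1.960×1.6000
Acceptance region: (123.8640, 130.1360)
Under H₁ (μ = 130): z_high = (130.1360 - 130)/1.6000 = 0.0850, z_low = (123.8640 - 130)/1.6000 = -3.8350
β = P(not reject | H₁) = Φ(0.0850) - Φ(-3.8350) ≈ 0.5338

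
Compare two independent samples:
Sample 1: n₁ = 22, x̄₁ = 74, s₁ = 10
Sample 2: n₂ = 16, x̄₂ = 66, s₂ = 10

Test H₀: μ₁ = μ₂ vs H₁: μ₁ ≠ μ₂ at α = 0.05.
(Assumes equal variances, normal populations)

Answer: t = 2.4349, reject H₀

Derivation:
Pooled variance: s²_p = [21×10² + 15×10²]/(36) = 100.0000
s_p = 10.0000
SE = s_p×√(1/n₁ + 1/n₂) = 10.0000×√(1/22 + 1/16) = 3.2856
t = (x̄₁ - x̄₂)/SE = (74 - 66)/3.2856 = 2.4349
df = 36, t-critical = ±2.028
Decision: reject H₀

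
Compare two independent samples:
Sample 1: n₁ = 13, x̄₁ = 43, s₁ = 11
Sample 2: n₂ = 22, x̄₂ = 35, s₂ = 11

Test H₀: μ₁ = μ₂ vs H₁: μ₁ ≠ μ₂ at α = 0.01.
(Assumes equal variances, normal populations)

Pooled variance: s²_p = [12×11² + 21×11²]/(33) = 121.0000
s_p = 11.0000
SE = s_p×√(1/n₁ + 1/n₂) = 11.0000×√(1/13 + 1/22) = 3.8481
t = (x̄₁ - x̄₂)/SE = (43 - 35)/3.8481 = 2.0789
df = 33, t-critical = ±2.733
Decision: fail to reject H₀

Answer: t = 2.0789, fail to reject H₀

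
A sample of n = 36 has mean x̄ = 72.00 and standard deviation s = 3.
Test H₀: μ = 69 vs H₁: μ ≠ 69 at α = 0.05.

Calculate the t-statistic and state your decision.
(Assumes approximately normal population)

Answer: t = 6.0000, reject H₀

Derivation:
df = n - 1 = 35
SE = s/√n = 3/√36 = 0.5000
t = (x̄ - μ₀)/SE = (72.00 - 69)/0.5000 = 6.0000
Critical value: t_{0.025,35} = ±2.030
p-value < 0.0001
Decision: reject H₀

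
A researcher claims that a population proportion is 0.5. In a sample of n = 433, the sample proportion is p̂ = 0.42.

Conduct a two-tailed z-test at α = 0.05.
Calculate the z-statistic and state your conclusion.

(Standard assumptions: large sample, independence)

Answer: z = -3.3294, reject H₀

Derivation:
H₀: p = 0.5, H₁: p ≠ 0.5
Standard error: SE = √(p₀(1-p₀)/n) = √(0.5×0.5/433) = 0.024028
z-statistic: z = (p̂ - p₀)/SE = (0.42 - 0.5)/0.024028 = -3.3294
Critical value: z_0.025 = ±1.960
p-value = 0.0009
Decision: reject H₀ at α = 0.05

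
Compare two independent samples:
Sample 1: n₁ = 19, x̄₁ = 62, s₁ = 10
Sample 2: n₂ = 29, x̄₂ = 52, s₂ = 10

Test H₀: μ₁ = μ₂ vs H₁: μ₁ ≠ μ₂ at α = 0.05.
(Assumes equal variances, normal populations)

Pooled variance: s²_p = [18×10² + 28×10²]/(46) = 100.0000
s_p = 10.0000
SE = s_p×√(1/n₁ + 1/n₂) = 10.0000×√(1/19 + 1/29) = 2.9515
t = (x̄₁ - x̄₂)/SE = (62 - 52)/2.9515 = 3.3881
df = 46, t-critical = ±2.013
Decision: reject H₀

Answer: t = 3.3881, reject H₀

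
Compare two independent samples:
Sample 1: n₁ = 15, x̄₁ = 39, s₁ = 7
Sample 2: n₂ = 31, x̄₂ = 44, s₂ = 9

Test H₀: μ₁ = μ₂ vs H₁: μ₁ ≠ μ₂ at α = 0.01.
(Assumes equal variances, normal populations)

Pooled variance: s²_p = [14×7² + 30×9²]/(44) = 70.8182
s_p = 8.4154
SE = s_p×√(1/n₁ + 1/n₂) = 8.4154×√(1/15 + 1/31) = 2.6468
t = (x̄₁ - x̄₂)/SE = (39 - 44)/2.6468 = -1.8891
df = 44, t-critical = ±2.692
Decision: fail to reject H₀

Answer: t = -1.8891, fail to reject H₀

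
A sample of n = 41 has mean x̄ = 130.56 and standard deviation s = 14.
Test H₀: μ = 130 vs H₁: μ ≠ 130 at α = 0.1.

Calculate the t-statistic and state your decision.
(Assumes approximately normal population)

df = n - 1 = 40
SE = s/√n = 14/√41 = 2.1864
t = (x̄ - μ₀)/SE = (130.56 - 130)/2.1864 = 0.2561
Critical value: t_{0.05,40} = ±1.684
p-value ≈ 0.7992
Decision: fail to reject H₀

Answer: t = 0.2561, fail to reject H₀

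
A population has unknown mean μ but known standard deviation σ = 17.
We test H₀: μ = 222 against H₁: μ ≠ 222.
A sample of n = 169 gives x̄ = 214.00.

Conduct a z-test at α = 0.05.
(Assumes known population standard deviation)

Standard error: SE = σ/√n = 17/√169 = 1.3077
z-statistic: z = (x̄ - μ₀)/SE = (214.00 - 222)/1.3077 = -6.1176
Critical value: ±1.960
p-value < 0.0001
Decision: reject H₀

Answer: z = -6.1176, reject H₀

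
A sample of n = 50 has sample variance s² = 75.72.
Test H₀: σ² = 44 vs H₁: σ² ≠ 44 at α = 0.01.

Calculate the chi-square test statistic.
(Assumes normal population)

Answer: χ² = 84.3245, reject H₀

Derivation:
df = n - 1 = 49
χ² = (n-1)s²/σ₀² = 49×75.72/44 = 84.3245
Critical values: χ²_{0.995,49} = 27.249, χ²_{0.005,49} = 78.231
Rejection region: χ² < 27.249 or χ² > 78.231
Decision: reject H₀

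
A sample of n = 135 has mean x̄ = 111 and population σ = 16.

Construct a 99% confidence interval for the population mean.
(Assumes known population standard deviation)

Confidence level: 99%, α = 0.01
z_0.005 = 2.576
SE = σ/√n = 16/√135 = 1.3771
Margin of error = 2.576 × 1.3771 = 3.5474
CI: x̄ ± margin = 111 ± 3.5474
CI: (107.4526, 114.5474)

Answer: (107.4526, 114.5474)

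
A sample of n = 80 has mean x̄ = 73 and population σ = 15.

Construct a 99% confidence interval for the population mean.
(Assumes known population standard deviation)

Answer: (68.6798, 77.3202)

Derivation:
Confidence level: 99%, α = 0.01
z_0.005 = 2.576
SE = σ/√n = 15/√80 = 1.6771
Margin of error = 2.576 × 1.6771 = 4.3202
CI: x̄ ± margin = 73 ± 4.3202
CI: (68.6798, 77.3202)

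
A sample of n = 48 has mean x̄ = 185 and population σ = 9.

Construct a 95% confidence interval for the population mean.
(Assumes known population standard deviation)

Answer: (182.4540, 187.5460)

Derivation:
Confidence level: 95%, α = 0.05
z_0.025 = 1.960
SE = σ/√n = 9/√48 = 1.2990
Margin of error = 1.960 × 1.2990 = 2.5460
CI: x̄ ± margin = 185 ± 2.5460
CI: (182.4540, 187.5460)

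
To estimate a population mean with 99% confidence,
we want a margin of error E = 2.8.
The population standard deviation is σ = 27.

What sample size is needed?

z_0.005 = 2.576
n = (z×σ/E)² = (2.576×27/2.8)²
n = 617.0256
Round up: n = 618

Answer: n = 618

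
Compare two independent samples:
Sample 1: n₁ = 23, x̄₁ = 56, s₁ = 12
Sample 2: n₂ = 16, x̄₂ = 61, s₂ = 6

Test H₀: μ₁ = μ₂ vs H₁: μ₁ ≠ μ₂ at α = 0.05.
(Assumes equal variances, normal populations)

Pooled variance: s²_p = [22×12² + 15×6²]/(37) = 100.2162
s_p = 10.0108
SE = s_p×√(1/n₁ + 1/n₂) = 10.0108×√(1/23 + 1/16) = 3.2589
t = (x̄₁ - x̄₂)/SE = (56 - 61)/3.2589 = -1.5343
df = 37, t-critical = ±2.026
Decision: fail to reject H₀

Answer: t = -1.5343, fail to reject H₀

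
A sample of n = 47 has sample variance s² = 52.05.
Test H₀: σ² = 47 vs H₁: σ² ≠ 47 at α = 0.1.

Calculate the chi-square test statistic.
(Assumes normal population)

Answer: χ² = 50.9426, fail to reject H₀

Derivation:
df = n - 1 = 46
χ² = (n-1)s²/σ₀² = 46×52.05/47 = 50.9426
Critical values: χ²_{0.95,46} = 31.439, χ²_{0.05,46} = 62.830
Rejection region: χ² < 31.439 or χ² > 62.830
Decision: fail to reject H₀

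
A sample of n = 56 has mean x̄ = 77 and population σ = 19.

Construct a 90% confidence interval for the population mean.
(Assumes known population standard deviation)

Confidence level: 90%, α = 0.1
z_0.05 = 1.645
SE = σ/√n = 19/√56 = 2.5390
Margin of error = 1.645 × 2.5390 = 4.1767
CI: x̄ ± margin = 77 ± 4.1767
CI: (72.8233, 81.1767)

Answer: (72.8233, 81.1767)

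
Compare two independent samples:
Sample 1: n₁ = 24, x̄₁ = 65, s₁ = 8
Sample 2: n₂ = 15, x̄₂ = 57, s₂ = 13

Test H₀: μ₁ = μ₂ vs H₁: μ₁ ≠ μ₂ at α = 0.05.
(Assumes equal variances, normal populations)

Answer: t = 2.3865, reject H₀

Derivation:
Pooled variance: s²_p = [23×8² + 14×13²]/(37) = 103.7297
s_p = 10.1848
SE = s_p×√(1/n₁ + 1/n₂) = 10.1848×√(1/24 + 1/15) = 3.3522
t = (x̄₁ - x̄₂)/SE = (65 - 57)/3.3522 = 2.3865
df = 37, t-critical = ±2.026
Decision: reject H₀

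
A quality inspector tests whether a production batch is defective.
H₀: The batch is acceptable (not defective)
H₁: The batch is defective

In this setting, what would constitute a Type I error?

Type I error (α): Rejecting H₀ when H₀ is true
Type II error (β): Failing to reject H₀ when H₁ is true

Answer: Rejecting an acceptable batch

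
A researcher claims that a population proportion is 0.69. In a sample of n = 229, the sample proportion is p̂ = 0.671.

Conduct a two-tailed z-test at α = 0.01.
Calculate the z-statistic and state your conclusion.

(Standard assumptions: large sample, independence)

H₀: p = 0.69, H₁: p ≠ 0.69
Standard error: SE = √(p₀(1-p₀)/n) = √(0.69×0.31/229) = 0.030562
z-statistic: z = (p̂ - p₀)/SE = (0.671 - 0.69)/0.030562 = -0.6217
Critical value: z_0.005 = ±2.576
p-value = 0.5341
Decision: fail to reject H₀ at α = 0.01

Answer: z = -0.6217, fail to reject H₀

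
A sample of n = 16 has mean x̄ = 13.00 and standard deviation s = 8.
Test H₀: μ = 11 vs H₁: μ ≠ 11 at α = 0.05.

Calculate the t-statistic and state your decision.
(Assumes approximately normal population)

Answer: t = 1.0000, fail to reject H₀

Derivation:
df = n - 1 = 15
SE = s/√n = 8/√16 = 2.0000
t = (x̄ - μ₀)/SE = (13.00 - 11)/2.0000 = 1.0000
Critical value: t_{0.025,15} = ±2.131
p-value ≈ 0.3332
Decision: fail to reject H₀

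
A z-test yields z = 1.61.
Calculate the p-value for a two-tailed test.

For z = 1.61:
p = 2×P(Z > |1.61|) = 2×(1 - Φ(1.61)) = 0.1074

Answer: p-value ≈ 0.1074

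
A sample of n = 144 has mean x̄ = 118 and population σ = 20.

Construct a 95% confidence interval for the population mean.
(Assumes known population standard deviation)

Answer: (114.7333, 121.2667)

Derivation:
Confidence level: 95%, α = 0.05
z_0.025 = 1.960
SE = σ/√n = 20/√144 = 1.6667
Margin of error = 1.960 × 1.6667 = 3.2667
CI: x̄ ± margin = 118 ± 3.2667
CI: (114.7333, 121.2667)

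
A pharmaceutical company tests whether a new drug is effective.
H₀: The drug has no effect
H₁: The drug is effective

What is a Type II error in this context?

A Type I error (probability α) occurs when we reject a true H₀.
A Type II error (probability β) occurs when we fail to reject a false H₀.

Answer: Failing to detect the drug's effect when it actually works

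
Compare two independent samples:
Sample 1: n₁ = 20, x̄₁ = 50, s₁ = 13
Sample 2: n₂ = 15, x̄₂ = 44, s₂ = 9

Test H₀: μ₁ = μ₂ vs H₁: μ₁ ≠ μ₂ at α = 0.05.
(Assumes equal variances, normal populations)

Answer: t = 1.5309, fail to reject H₀

Derivation:
Pooled variance: s²_p = [19×13² + 14×9²]/(33) = 131.6667
s_p = 11.4746
SE = s_p×√(1/n₁ + 1/n₂) = 11.4746×√(1/20 + 1/15) = 3.9193
t = (x̄₁ - x̄₂)/SE = (50 - 44)/3.9193 = 1.5309
df = 33, t-critical = ±2.035
Decision: fail to reject H₀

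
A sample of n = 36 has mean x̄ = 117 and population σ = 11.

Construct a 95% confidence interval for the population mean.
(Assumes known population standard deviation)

Confidence level: 95%, α = 0.05
z_0.025 = 1.960
SE = σ/√n = 11/√36 = 1.8333
Margin of error = 1.960 × 1.8333 = 3.5933
CI: x̄ ± margin = 117 ± 3.5933
CI: (113.4067, 120.5933)

Answer: (113.4067, 120.5933)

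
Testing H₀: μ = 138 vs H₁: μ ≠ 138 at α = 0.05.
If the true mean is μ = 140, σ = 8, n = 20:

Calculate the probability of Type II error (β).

SE = σ/√n = 8/√20 = 1.7889
Critical values: μ₀ ± z_0.025×SE = 138 ± 1.960×1.7889
Acceptance region: (134.4938, 141.5062)
Under H₁ (μ = 140): z_high = (141.5062 - 140)/1.7889 = 0.8420, z_low = (134.4938 - 140)/1.7889 = -3.0780
β = P(not reject | H₁) = Φ(0.8420) - Φ(-3.0780) ≈ 0.7991

Answer: β ≈ 0.7991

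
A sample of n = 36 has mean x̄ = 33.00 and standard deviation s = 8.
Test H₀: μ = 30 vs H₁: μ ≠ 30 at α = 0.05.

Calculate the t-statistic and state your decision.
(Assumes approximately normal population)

Answer: t = 2.2501, reject H₀

Derivation:
df = n - 1 = 35
SE = s/√n = 8/√36 = 1.3333
t = (x̄ - μ₀)/SE = (33.00 - 30)/1.3333 = 2.2501
Critical value: t_{0.025,35} = ±2.030
p-value ≈ 0.0308
Decision: reject H₀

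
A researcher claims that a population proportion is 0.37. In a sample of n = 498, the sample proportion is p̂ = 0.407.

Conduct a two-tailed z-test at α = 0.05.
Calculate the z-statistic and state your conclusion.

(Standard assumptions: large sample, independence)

H₀: p = 0.37, H₁: p ≠ 0.37
Standard error: SE = √(p₀(1-p₀)/n) = √(0.37×0.63/498) = 0.021635
z-statistic: z = (p̂ - p₀)/SE = (0.407 - 0.37)/0.021635 = 1.7102
Critical value: z_0.025 = ±1.960
p-value = 0.0872
Decision: fail to reject H₀ at α = 0.05

Answer: z = 1.7102, fail to reject H₀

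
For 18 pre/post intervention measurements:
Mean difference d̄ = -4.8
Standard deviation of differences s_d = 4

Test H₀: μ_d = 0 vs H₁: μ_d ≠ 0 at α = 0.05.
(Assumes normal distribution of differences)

Answer: t = -5.0912, reject H₀

Derivation:
df = n - 1 = 17
SE = s_d/√n = 4/√18 = 0.9428
t = d̄/SE = -4.8/0.9428 = -5.0912
Critical value: t_{0.025,17} = ±2.110
p-value ≈ 0.0001
Decision: reject H₀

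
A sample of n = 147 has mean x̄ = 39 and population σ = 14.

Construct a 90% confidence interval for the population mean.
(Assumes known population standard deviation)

Confidence level: 90%, α = 0.1
z_0.05 = 1.645
SE = σ/√n = 14/√147 = 1.1547
Margin of error = 1.645 × 1.1547 = 1.8995
CI: x̄ ± margin = 39 ± 1.8995
CI: (37.1005, 40.8995)

Answer: (37.1005, 40.8995)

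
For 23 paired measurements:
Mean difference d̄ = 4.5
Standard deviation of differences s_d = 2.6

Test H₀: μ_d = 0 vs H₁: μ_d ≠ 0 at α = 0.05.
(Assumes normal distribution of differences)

Answer: t = 8.3011, reject H₀

Derivation:
df = n - 1 = 22
SE = s_d/√n = 2.6/√23 = 0.5421
t = d̄/SE = 4.5/0.5421 = 8.3011
Critical value: t_{0.025,22} = ±2.074
p-value < 0.0001
Decision: reject H₀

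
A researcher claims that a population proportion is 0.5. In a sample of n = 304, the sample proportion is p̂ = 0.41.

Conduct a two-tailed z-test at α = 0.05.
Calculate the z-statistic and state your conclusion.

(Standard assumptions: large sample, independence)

Answer: z = -3.1384, reject H₀

Derivation:
H₀: p = 0.5, H₁: p ≠ 0.5
Standard error: SE = √(p₀(1-p₀)/n) = √(0.5×0.5/304) = 0.028677
z-statistic: z = (p̂ - p₀)/SE = (0.41 - 0.5)/0.028677 = -3.1384
Critical value: z_0.025 = ±1.960
p-value = 0.0017
Decision: reject H₀ at α = 0.05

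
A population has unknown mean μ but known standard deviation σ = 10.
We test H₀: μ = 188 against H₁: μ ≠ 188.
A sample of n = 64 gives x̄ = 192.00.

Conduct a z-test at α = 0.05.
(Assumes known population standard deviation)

Answer: z = 3.2000, reject H₀

Derivation:
Standard error: SE = σ/√n = 10/√64 = 1.2500
z-statistic: z = (x̄ - μ₀)/SE = (192.00 - 188)/1.2500 = 3.2000
Critical value: ±1.960
p-value = 0.0014
Decision: reject H₀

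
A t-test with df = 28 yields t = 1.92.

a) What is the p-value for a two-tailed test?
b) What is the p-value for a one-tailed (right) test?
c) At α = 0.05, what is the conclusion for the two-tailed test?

Answer: a) 0.0651, b) 0.0325, c) fail to reject H₀

Derivation:
Using t-distribution with df = 28:
a) Two-tailed: p = 2×P(T > 1.92) = 0.0651
b) One-tailed: p = P(T > 1.92) = 0.0325
c) 0.0651 ≥ 0.05, fail to reject H₀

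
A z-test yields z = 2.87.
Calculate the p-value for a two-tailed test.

Answer: p-value ≈ 0.0041

Derivation:
For z = 2.87:
p = 2×P(Z > |2.87|) = 2×(1 - Φ(2.87)) = 0.0041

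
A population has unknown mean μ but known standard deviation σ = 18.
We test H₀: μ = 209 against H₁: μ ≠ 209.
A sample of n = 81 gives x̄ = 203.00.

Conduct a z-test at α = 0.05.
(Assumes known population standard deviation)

Standard error: SE = σ/√n = 18/√81 = 2.0000
z-statistic: z = (x̄ - μ₀)/SE = (203.00 - 209)/2.0000 = -3.0000
Critical value: ±1.960
p-value = 0.0027
Decision: reject H₀

Answer: z = -3.0000, reject H₀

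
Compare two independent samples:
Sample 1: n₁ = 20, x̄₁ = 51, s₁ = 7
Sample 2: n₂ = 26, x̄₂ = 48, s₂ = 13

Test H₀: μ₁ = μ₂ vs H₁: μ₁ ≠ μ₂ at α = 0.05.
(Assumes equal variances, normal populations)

Answer: t = 0.9318, fail to reject H₀

Derivation:
Pooled variance: s²_p = [19×7² + 25×13²]/(44) = 117.1818
s_p = 10.8251
SE = s_p×√(1/n₁ + 1/n₂) = 10.8251×√(1/20 + 1/26) = 3.2197
t = (x̄₁ - x̄₂)/SE = (51 - 48)/3.2197 = 0.9318
df = 44, t-critical = ±2.015
Decision: fail to reject H₀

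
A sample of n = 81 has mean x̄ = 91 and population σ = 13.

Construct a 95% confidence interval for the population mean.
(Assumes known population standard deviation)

Answer: (88.1690, 93.8310)

Derivation:
Confidence level: 95%, α = 0.05
z_0.025 = 1.960
SE = σ/√n = 13/√81 = 1.4444
Margin of error = 1.960 × 1.4444 = 2.8310
CI: x̄ ± margin = 91 ± 2.8310
CI: (88.1690, 93.8310)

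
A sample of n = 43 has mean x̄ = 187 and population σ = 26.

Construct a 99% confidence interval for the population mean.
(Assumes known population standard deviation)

Answer: (176.7862, 197.2138)

Derivation:
Confidence level: 99%, α = 0.01
z_0.005 = 2.576
SE = σ/√n = 26/√43 = 3.9650
Margin of error = 2.576 × 3.9650 = 10.2138
CI: x̄ ± margin = 187 ± 10.2138
CI: (176.7862, 197.2138)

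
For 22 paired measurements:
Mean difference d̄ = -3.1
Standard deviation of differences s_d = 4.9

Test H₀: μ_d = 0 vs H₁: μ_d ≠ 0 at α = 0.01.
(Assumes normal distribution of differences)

df = n - 1 = 21
SE = s_d/√n = 4.9/√22 = 1.0447
t = d̄/SE = -3.1/1.0447 = -2.9674
Critical value: t_{0.005,21} = ±2.831
p-value ≈ 0.0073
Decision: reject H₀

Answer: t = -2.9674, reject H₀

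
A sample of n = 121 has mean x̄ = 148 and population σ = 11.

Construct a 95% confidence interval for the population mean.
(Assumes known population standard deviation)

Confidence level: 95%, α = 0.05
z_0.025 = 1.960
SE = σ/√n = 11/√121 = 1.0000
Margin of error = 1.960 × 1.0000 = 1.9600
CI: x̄ ± margin = 148 ± 1.9600
CI: (146.0400, 149.9600)

Answer: (146.0400, 149.9600)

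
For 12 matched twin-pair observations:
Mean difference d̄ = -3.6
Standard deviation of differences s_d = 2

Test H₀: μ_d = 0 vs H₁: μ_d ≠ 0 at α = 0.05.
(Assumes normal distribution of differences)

Answer: t = -6.2348, reject H₀

Derivation:
df = n - 1 = 11
SE = s_d/√n = 2/√12 = 0.5774
t = d̄/SE = -3.6/0.5774 = -6.2348
Critical value: t_{0.025,11} = ±2.201
p-value ≈ 0.0001
Decision: reject H₀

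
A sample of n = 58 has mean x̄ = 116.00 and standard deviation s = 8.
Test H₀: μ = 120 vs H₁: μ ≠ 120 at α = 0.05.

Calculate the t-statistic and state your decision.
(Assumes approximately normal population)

Answer: t = -3.8077, reject H₀

Derivation:
df = n - 1 = 57
SE = s/√n = 8/√58 = 1.0505
t = (x̄ - μ₀)/SE = (116.00 - 120)/1.0505 = -3.8077
Critical value: t_{0.025,57} = ±2.002
p-value ≈ 0.0003
Decision: reject H₀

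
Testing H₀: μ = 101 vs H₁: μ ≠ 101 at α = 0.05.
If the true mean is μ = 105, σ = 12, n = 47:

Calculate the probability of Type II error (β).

SE = σ/√n = 12/√47 = 1.7504
Critical values: μ₀ ± z_0.025×SE = 101 ± 1.960×1.7504
Acceptance region: (97.5692, 104.4308)
Under H₁ (μ = 105): z_high = (104.4308 - 105)/1.7504 = -0.3252, z_low = (97.5692 - 105)/1.7504 = -4.2452
β = P(not reject | H₁) = Φ(-0.3252) - Φ(-4.2452) ≈ 0.3725

Answer: β ≈ 0.3725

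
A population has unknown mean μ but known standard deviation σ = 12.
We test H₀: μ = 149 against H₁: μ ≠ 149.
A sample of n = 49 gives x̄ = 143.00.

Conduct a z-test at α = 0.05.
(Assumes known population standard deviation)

Answer: z = -3.5000, reject H₀

Derivation:
Standard error: SE = σ/√n = 12/√49 = 1.7143
z-statistic: z = (x̄ - μ₀)/SE = (143.00 - 149)/1.7143 = -3.5000
Critical value: ±1.960
p-value = 0.0005
Decision: reject H₀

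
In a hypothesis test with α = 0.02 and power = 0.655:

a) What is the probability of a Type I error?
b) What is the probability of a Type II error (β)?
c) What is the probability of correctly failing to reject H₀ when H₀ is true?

Answer: a) 0.02, b) 0.345, c) 0.98

Derivation:
a) Type I error probability = α = 0.02
b) Power = P(reject H₀ | H₁ true) = 1 - β = 0.655, so Type II error probability = β = 1 - Power = 0.345
c) P(fail to reject H₀ | H₀ true) = 1 - α = 0.98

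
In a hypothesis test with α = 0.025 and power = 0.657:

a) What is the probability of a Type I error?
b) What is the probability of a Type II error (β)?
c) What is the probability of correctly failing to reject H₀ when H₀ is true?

a) Type I error probability = α = 0.025
b) Power = P(reject H₀ | H₁ true) = 1 - β = 0.657, so Type II error probability = β = 1 - Power = 0.343
c) P(fail to reject H₀ | H₀ true) = 1 - α = 0.975

Answer: a) 0.025, b) 0.343, c) 0.975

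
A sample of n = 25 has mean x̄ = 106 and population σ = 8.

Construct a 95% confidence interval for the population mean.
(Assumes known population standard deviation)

Answer: (102.8640, 109.1360)

Derivation:
Confidence level: 95%, α = 0.05
z_0.025 = 1.960
SE = σ/√n = 8/√25 = 1.6000
Margin of error = 1.960 × 1.6000 = 3.1360
CI: x̄ ± margin = 106 ± 3.1360
CI: (102.8640, 109.1360)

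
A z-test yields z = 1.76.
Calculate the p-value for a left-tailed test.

For z = 1.76:
p = P(Z < 1.76) = Φ(1.76) = 0.9608

Answer: p-value ≈ 0.9608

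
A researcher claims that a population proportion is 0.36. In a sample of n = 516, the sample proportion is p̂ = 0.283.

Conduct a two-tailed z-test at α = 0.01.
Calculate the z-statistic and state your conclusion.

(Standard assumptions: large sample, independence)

H₀: p = 0.36, H₁: p ≠ 0.36
Standard error: SE = √(p₀(1-p₀)/n) = √(0.36×0.64/516) = 0.021131
z-statistic: z = (p̂ - p₀)/SE = (0.283 - 0.36)/0.021131 = -3.6439
Critical value: z_0.005 = ±2.576
p-value = 0.0003
Decision: reject H₀ at α = 0.01

Answer: z = -3.6439, reject H₀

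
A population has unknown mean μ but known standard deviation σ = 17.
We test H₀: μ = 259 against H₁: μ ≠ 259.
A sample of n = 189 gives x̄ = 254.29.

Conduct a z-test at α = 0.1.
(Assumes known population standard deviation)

Answer: z = -3.8088, reject H₀

Derivation:
Standard error: SE = σ/√n = 17/√189 = 1.2366
z-statistic: z = (x̄ - μ₀)/SE = (254.29 - 259)/1.2366 = -3.8088
Critical value: ±1.645
p-value = 0.0001
Decision: reject H₀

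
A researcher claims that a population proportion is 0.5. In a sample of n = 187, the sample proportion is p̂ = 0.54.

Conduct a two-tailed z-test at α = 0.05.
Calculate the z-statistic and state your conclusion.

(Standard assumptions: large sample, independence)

Answer: z = 1.0940, fail to reject H₀

Derivation:
H₀: p = 0.5, H₁: p ≠ 0.5
Standard error: SE = √(p₀(1-p₀)/n) = √(0.5×0.5/187) = 0.036564
z-statistic: z = (p̂ - p₀)/SE = (0.54 - 0.5)/0.036564 = 1.0940
Critical value: z_0.025 = ±1.960
p-value = 0.2740
Decision: fail to reject H₀ at α = 0.05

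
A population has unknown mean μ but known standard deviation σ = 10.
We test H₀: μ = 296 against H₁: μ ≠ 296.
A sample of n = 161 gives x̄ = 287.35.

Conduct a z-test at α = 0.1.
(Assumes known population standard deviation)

Standard error: SE = σ/√n = 10/√161 = 0.7881
z-statistic: z = (x̄ - μ₀)/SE = (287.35 - 296)/0.7881 = -10.9758
Critical value: ±1.645
p-value < 0.0001
Decision: reject H₀

Answer: z = -10.9758, reject H₀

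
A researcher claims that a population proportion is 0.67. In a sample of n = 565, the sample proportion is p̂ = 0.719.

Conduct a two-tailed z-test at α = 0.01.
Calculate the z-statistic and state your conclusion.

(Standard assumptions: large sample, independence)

H₀: p = 0.67, H₁: p ≠ 0.67
Standard error: SE = √(p₀(1-p₀)/n) = √(0.67×0.33/565) = 0.019782
z-statistic: z = (p̂ - p₀)/SE = (0.719 - 0.67)/0.019782 = 2.4770
Critical value: z_0.005 = ±2.576
p-value = 0.0132
Decision: fail to reject H₀ at α = 0.01

Answer: z = 2.4770, fail to reject H₀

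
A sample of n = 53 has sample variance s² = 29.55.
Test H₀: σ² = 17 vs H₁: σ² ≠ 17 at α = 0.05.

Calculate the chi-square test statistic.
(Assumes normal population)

Answer: χ² = 90.3882, reject H₀

Derivation:
df = n - 1 = 52
χ² = (n-1)s²/σ₀² = 52×29.55/17 = 90.3882
Critical values: χ²_{0.975,52} = 33.968, χ²_{0.025,52} = 73.810
Rejection region: χ² < 33.968 or χ² > 73.810
Decision: reject H₀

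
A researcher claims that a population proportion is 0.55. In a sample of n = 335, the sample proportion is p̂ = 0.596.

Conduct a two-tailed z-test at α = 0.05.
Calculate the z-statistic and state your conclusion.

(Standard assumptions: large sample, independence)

Answer: z = 1.6924, fail to reject H₀

Derivation:
H₀: p = 0.55, H₁: p ≠ 0.55
Standard error: SE = √(p₀(1-p₀)/n) = √(0.55×0.45/335) = 0.027181
z-statistic: z = (p̂ - p₀)/SE = (0.596 - 0.55)/0.027181 = 1.6924
Critical value: z_0.025 = ±1.960
p-value = 0.0906
Decision: fail to reject H₀ at α = 0.05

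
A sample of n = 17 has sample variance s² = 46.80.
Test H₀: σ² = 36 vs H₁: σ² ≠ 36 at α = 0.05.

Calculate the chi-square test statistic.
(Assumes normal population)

df = n - 1 = 16
χ² = (n-1)s²/σ₀² = 16×46.80/36 = 20.8000
Critical values: χ²_{0.975,16} = 6.908, χ²_{0.025,16} = 28.845
Rejection region: χ² < 6.908 or χ² > 28.845
Decision: fail to reject H₀

Answer: χ² = 20.8000, fail to reject H₀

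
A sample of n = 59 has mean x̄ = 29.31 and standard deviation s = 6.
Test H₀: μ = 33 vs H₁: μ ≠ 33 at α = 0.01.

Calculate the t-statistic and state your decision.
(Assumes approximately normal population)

df = n - 1 = 58
SE = s/√n = 6/√59 = 0.7811
t = (x̄ - μ₀)/SE = (29.31 - 33)/0.7811 = -4.7241
Critical value: t_{0.005,58} = ±2.663
p-value < 0.0001
Decision: reject H₀

Answer: t = -4.7241, reject H₀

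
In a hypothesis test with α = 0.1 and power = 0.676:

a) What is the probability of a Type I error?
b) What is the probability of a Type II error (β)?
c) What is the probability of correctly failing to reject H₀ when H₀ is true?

Answer: a) 0.1, b) 0.324, c) 0.9

Derivation:
a) Type I error probability = α = 0.1
b) Power = P(reject H₀ | H₁ true) = 1 - β = 0.676, so Type II error probability = β = 1 - Power = 0.324
c) P(fail to reject H₀ | H₀ true) = 1 - α = 0.9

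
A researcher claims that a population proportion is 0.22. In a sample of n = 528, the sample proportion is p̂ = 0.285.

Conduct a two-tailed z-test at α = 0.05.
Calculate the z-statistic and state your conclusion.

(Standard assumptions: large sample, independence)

H₀: p = 0.22, H₁: p ≠ 0.22
Standard error: SE = √(p₀(1-p₀)/n) = √(0.22×0.78/528) = 0.018028
z-statistic: z = (p̂ - p₀)/SE = (0.285 - 0.22)/0.018028 = 3.6055
Critical value: z_0.025 = ±1.960
p-value = 0.0003
Decision: reject H₀ at α = 0.05

Answer: z = 3.6055, reject H₀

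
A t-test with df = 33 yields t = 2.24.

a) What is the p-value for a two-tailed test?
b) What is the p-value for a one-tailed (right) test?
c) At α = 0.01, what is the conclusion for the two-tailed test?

Answer: a) 0.0319, b) 0.0160, c) fail to reject H₀

Derivation:
Using t-distribution with df = 33:
a) Two-tailed: p = 2×P(T > 2.24) = 0.0319
b) One-tailed: p = P(T > 2.24) = 0.0160
c) 0.0319 ≥ 0.01, fail to reject H₀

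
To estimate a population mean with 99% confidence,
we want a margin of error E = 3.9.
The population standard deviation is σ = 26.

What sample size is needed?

Answer: n = 295

Derivation:
z_0.005 = 2.576
n = (z×σ/E)² = (2.576×26/3.9)²
n = 294.9234
Round up: n = 295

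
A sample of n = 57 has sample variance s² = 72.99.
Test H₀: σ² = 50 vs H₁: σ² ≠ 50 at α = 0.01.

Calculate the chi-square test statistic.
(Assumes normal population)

df = n - 1 = 56
χ² = (n-1)s²/σ₀² = 56×72.99/50 = 81.7488
Critical values: χ²_{0.995,56} = 32.490, χ²_{0.005,56} = 86.994
Rejection region: χ² < 32.490 or χ² > 86.994
Decision: fail to reject H₀

Answer: χ² = 81.7488, fail to reject H₀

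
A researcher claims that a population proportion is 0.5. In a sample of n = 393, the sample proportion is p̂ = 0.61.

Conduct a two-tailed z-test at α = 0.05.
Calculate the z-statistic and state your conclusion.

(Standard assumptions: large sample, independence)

H₀: p = 0.5, H₁: p ≠ 0.5
Standard error: SE = √(p₀(1-p₀)/n) = √(0.5×0.5/393) = 0.025222
z-statistic: z = (p̂ - p₀)/SE = (0.61 - 0.5)/0.025222 = 4.3613
Critical value: z_0.025 = ±1.960
p-value < 0.0001
Decision: reject H₀ at α = 0.05

Answer: z = 4.3613, reject H₀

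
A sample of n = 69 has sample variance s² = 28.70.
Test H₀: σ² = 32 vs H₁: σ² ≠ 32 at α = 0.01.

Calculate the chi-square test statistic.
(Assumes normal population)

df = n - 1 = 68
χ² = (n-1)s²/σ₀² = 68×28.70/32 = 60.9875
Critical values: χ²_{0.995,68} = 41.713, χ²_{0.005,68} = 101.776
Rejection region: χ² < 41.713 or χ² > 101.776
Decision: fail to reject H₀

Answer: χ² = 60.9875, fail to reject H₀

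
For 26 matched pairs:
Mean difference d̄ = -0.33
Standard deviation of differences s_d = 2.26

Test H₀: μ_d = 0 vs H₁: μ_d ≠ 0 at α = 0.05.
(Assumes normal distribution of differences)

df = n - 1 = 25
SE = s_d/√n = 2.26/√26 = 0.4432
t = d̄/SE = -0.33/0.4432 = -0.7446
Critical value: t_{0.025,25} = ±2.060
p-value ≈ 0.4635
Decision: fail to reject H₀

Answer: t = -0.7446, fail to reject H₀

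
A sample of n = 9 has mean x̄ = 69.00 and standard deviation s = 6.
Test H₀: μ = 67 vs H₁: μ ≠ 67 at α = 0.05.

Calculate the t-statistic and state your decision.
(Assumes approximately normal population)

df = n - 1 = 8
SE = s/√n = 6/√9 = 2.0000
t = (x̄ - μ₀)/SE = (69.00 - 67)/2.0000 = 1.0000
Critical value: t_{0.025,8} = ±2.306
p-value ≈ 0.3466
Decision: fail to reject H₀

Answer: t = 1.0000, fail to reject H₀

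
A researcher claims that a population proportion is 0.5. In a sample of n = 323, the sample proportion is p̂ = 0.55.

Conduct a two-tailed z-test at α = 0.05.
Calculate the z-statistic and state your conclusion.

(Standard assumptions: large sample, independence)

Answer: z = 1.7972, fail to reject H₀

Derivation:
H₀: p = 0.5, H₁: p ≠ 0.5
Standard error: SE = √(p₀(1-p₀)/n) = √(0.5×0.5/323) = 0.027821
z-statistic: z = (p̂ - p₀)/SE = (0.55 - 0.5)/0.027821 = 1.7972
Critical value: z_0.025 = ±1.960
p-value = 0.0723
Decision: fail to reject H₀ at α = 0.05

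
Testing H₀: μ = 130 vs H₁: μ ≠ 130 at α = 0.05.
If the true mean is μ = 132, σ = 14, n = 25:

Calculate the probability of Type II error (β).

Answer: β ≈ 0.8898

Derivation:
SE = σ/√n = 14/√25 = 2.8000
Critical values: μ₀ ± z_0.025×SE = 130 ± 1.960×2.8000
Acceptance region: (124.5120, 135.4880)
Under H₁ (μ = 132): z_high = (135.4880 - 132)/2.8000 = 1.2457, z_low = (124.5120 - 132)/2.8000 = -2.6743
β = P(not reject | H₁) = Φ(1.2457) - Φ(-2.6743) ≈ 0.8898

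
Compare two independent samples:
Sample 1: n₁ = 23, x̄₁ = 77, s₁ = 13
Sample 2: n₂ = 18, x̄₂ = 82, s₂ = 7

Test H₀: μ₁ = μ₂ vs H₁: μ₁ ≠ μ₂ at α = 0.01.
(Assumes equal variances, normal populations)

Answer: t = -1.4708, fail to reject H₀

Derivation:
Pooled variance: s²_p = [22×13² + 17×7²]/(39) = 116.6923
s_p = 10.8024
SE = s_p×√(1/n₁ + 1/n₂) = 10.8024×√(1/23 + 1/18) = 3.3995
t = (x̄₁ - x̄₂)/SE = (77 - 82)/3.3995 = -1.4708
df = 39, t-critical = ±2.708
Decision: fail to reject H₀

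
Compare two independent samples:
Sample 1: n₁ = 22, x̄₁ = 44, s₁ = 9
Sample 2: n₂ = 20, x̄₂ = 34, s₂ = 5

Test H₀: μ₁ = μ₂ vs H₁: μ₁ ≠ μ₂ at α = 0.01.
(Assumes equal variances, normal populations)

Pooled variance: s²_p = [21×9² + 19×5²]/(40) = 54.4000
s_p = 7.3756
SE = s_p×√(1/n₁ + 1/n₂) = 7.3756×√(1/22 + 1/20) = 2.2787
t = (x̄₁ - x̄₂)/SE = (44 - 34)/2.2787 = 4.3885
df = 40, t-critical = ±2.704
Decision: reject H₀

Answer: t = 4.3885, reject H₀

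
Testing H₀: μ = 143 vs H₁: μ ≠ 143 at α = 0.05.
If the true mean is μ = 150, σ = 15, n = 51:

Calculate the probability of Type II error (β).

Answer: β ≈ 0.0849

Derivation:
SE = σ/√n = 15/√51 = 2.1004
Critical values: μ₀ ± z_0.025×SE = 143 ± 1.960×2.1004
Acceptance region: (138.8832, 147.1168)
Under H₁ (μ = 150): z_high = (147.1168 - 150)/2.1004 = -1.3727, z_low = (138.8832 - 150)/2.1004 = -5.2927
β = P(not reject | H₁) = Φ(-1.3727) - Φ(-5.2927) ≈ 0.0849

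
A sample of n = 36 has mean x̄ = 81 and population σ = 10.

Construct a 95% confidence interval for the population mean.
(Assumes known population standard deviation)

Confidence level: 95%, α = 0.05
z_0.025 = 1.960
SE = σ/√n = 10/√36 = 1.6667
Margin of error = 1.960 × 1.6667 = 3.2667
CI: x̄ ± margin = 81 ± 3.2667
CI: (77.7333, 84.2667)

Answer: (77.7333, 84.2667)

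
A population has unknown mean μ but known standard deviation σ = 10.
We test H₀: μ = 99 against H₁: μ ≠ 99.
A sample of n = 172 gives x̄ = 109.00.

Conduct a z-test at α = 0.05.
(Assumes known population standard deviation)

Answer: z = 13.1148, reject H₀

Derivation:
Standard error: SE = σ/√n = 10/√172 = 0.7625
z-statistic: z = (x̄ - μ₀)/SE = (109.00 - 99)/0.7625 = 13.1148
Critical value: ±1.960
p-value < 0.0001
Decision: reject H₀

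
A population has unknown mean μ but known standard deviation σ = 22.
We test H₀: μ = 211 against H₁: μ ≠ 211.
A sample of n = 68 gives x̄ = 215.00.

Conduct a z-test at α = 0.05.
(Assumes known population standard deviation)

Standard error: SE = σ/√n = 22/√68 = 2.6679
z-statistic: z = (x̄ - μ₀)/SE = (215.00 - 211)/2.6679 = 1.4993
Critical value: ±1.960
p-value = 0.1338
Decision: fail to reject H₀

Answer: z = 1.4993, fail to reject H₀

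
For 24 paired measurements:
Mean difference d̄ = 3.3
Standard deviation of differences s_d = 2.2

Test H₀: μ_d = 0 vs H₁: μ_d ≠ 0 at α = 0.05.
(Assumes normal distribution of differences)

Answer: t = 7.3480, reject H₀

Derivation:
df = n - 1 = 23
SE = s_d/√n = 2.2/√24 = 0.4491
t = d̄/SE = 3.3/0.4491 = 7.3480
Critical value: t_{0.025,23} = ±2.069
p-value < 0.0001
Decision: reject H₀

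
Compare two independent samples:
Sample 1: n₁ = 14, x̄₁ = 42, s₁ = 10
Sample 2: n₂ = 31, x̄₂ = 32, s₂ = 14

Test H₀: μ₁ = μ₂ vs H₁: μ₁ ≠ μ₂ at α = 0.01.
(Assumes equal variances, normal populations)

Pooled variance: s²_p = [13×10² + 30×14²]/(43) = 166.9767
s_p = 12.9219
SE = s_p×√(1/n₁ + 1/n₂) = 12.9219×√(1/14 + 1/31) = 4.1609
t = (x̄₁ - x̄₂)/SE = (42 - 32)/4.1609 = 2.4033
df = 43, t-critical = ±2.695
Decision: fail to reject H₀

Answer: t = 2.4033, fail to reject H₀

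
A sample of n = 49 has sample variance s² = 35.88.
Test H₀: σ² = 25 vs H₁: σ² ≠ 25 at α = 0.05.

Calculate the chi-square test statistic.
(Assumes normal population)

Answer: χ² = 68.8896, fail to reject H₀

Derivation:
df = n - 1 = 48
χ² = (n-1)s²/σ₀² = 48×35.88/25 = 68.8896
Critical values: χ²_{0.975,48} = 30.755, χ²_{0.025,48} = 69.023
Rejection region: χ² < 30.755 or χ² > 69.023
Decision: fail to reject H₀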